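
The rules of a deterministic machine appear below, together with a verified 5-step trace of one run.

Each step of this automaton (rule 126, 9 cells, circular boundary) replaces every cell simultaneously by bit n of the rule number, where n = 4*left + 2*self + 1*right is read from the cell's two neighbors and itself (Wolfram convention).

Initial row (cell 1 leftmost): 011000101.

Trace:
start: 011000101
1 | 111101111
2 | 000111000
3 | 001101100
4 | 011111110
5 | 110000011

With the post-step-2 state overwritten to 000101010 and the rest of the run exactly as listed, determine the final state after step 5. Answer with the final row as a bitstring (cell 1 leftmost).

state after step 2 := 000101010
3 | 001111111
4 | 111000001
5 | 001100011

001100011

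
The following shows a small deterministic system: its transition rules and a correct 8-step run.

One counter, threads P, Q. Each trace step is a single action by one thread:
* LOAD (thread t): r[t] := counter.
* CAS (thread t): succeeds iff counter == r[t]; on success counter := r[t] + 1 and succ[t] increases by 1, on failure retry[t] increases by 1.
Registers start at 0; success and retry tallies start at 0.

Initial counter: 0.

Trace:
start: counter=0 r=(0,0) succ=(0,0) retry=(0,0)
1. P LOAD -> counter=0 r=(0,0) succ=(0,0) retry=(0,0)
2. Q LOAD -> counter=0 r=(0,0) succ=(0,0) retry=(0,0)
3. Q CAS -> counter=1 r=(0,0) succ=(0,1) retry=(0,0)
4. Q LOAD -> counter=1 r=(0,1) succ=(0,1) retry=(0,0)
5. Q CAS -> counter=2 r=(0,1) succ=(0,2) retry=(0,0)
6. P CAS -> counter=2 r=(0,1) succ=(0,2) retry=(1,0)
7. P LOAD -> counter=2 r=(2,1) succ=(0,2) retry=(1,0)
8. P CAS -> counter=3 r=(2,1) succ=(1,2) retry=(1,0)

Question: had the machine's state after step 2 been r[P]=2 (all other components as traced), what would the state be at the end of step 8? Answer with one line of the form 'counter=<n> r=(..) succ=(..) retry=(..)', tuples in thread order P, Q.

state after step 2 := counter=0 r=(2,0) succ=(0,0) retry=(0,0)
3. Q CAS -> counter=1 r=(2,0) succ=(0,1) retry=(0,0)
4. Q LOAD -> counter=1 r=(2,1) succ=(0,1) retry=(0,0)
5. Q CAS -> counter=2 r=(2,1) succ=(0,2) retry=(0,0)
6. P CAS -> counter=3 r=(2,1) succ=(1,2) retry=(0,0)
7. P LOAD -> counter=3 r=(3,1) succ=(1,2) retry=(0,0)
8. P CAS -> counter=4 r=(3,1) succ=(2,2) retry=(0,0)

counter=4 r=(3,1) succ=(2,2) retry=(0,0)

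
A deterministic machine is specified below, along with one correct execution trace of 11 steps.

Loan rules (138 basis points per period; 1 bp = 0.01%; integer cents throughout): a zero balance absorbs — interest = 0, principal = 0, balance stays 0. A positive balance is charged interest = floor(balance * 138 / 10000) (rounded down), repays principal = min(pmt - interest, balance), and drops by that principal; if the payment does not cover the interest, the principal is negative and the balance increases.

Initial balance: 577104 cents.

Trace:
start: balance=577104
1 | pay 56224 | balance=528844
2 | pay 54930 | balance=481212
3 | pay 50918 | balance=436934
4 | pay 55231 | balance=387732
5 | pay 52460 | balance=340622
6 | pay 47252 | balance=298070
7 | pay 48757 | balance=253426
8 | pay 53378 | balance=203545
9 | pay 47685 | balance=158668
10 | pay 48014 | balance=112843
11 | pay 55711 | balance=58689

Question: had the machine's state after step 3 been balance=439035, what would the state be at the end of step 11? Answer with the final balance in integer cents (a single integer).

61034

state after step 3 := balance=439035
4 | pay 55231 | balance=389862
5 | pay 52460 | balance=342782
6 | pay 47252 | balance=300260
7 | pay 48757 | balance=255646
8 | pay 53378 | balance=205795
9 | pay 47685 | balance=160949
10 | pay 48014 | balance=115156
11 | pay 55711 | balance=61034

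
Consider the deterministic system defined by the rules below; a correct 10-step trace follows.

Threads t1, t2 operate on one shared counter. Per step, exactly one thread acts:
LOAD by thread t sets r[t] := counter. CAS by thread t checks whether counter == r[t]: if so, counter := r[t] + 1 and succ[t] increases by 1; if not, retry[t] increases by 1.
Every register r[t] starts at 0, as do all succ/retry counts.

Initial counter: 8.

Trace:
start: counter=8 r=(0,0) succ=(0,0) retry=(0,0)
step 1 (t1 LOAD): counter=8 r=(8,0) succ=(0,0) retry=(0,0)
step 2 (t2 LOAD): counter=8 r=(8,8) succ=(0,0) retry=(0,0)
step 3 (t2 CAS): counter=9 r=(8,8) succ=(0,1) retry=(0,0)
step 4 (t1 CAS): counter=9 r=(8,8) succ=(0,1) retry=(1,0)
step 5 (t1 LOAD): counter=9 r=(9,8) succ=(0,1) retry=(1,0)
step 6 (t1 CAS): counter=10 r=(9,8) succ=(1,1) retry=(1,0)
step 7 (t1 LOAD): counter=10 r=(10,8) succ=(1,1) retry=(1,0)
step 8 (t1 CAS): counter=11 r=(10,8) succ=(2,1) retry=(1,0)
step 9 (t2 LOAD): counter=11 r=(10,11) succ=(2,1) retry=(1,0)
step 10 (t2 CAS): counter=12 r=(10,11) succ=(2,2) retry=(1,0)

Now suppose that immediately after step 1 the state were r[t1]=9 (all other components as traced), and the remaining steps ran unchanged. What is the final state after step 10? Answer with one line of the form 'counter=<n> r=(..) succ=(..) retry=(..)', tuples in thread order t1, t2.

state after step 1 := counter=8 r=(9,0) succ=(0,0) retry=(0,0)
step 2 (t2 LOAD): counter=8 r=(9,8) succ=(0,0) retry=(0,0)
step 3 (t2 CAS): counter=9 r=(9,8) succ=(0,1) retry=(0,0)
step 4 (t1 CAS): counter=10 r=(9,8) succ=(1,1) retry=(0,0)
step 5 (t1 LOAD): counter=10 r=(10,8) succ=(1,1) retry=(0,0)
step 6 (t1 CAS): counter=11 r=(10,8) succ=(2,1) retry=(0,0)
step 7 (t1 LOAD): counter=11 r=(11,8) succ=(2,1) retry=(0,0)
step 8 (t1 CAS): counter=12 r=(11,8) succ=(3,1) retry=(0,0)
step 9 (t2 LOAD): counter=12 r=(11,12) succ=(3,1) retry=(0,0)
step 10 (t2 CAS): counter=13 r=(11,12) succ=(3,2) retry=(0,0)

counter=13 r=(11,12) succ=(3,2) retry=(0,0)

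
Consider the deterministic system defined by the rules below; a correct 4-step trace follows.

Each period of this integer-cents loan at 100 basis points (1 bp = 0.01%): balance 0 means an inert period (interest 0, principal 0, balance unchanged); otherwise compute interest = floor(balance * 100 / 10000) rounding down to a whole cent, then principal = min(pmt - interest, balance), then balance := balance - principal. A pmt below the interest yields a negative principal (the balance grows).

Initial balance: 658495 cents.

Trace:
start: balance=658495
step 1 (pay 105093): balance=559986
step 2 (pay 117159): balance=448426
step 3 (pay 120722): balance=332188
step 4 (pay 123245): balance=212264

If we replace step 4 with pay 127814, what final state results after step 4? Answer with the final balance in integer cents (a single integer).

207695

(re-executing from step 4 with the substitution; state before step 4: balance=332188)
step 4 (pay 127814): balance=207695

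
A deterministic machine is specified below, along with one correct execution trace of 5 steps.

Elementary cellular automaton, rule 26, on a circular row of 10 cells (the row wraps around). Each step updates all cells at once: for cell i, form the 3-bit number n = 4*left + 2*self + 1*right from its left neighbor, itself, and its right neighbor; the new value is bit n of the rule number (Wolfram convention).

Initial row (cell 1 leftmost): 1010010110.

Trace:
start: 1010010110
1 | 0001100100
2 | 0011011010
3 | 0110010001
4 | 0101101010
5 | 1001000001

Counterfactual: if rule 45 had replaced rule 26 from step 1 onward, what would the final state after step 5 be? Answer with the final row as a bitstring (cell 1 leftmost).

(re-executing steps 1..5 under rule 45; state before step 1: 1010010110)
1 | 1110011101
2 | 0000010011
3 | 0111010010
4 | 0100110010
5 | 0100100010

0100100010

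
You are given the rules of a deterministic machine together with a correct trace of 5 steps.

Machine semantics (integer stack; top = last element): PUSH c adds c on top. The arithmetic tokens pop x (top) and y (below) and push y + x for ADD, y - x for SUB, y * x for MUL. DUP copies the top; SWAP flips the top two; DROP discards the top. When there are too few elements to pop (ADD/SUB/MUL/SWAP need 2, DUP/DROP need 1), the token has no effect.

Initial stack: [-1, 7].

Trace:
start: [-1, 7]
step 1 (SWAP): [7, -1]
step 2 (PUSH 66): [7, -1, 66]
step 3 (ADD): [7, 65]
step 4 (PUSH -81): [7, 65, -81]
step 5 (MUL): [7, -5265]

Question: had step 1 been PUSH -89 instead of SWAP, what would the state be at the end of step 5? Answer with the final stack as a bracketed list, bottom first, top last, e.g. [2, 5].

[-1, 7, 1863]

(re-executing from step 1 with the substitution; state before step 1: [-1, 7])
step 1 (PUSH -89): [-1, 7, -89]
step 2 (PUSH 66): [-1, 7, -89, 66]
step 3 (ADD): [-1, 7, -23]
step 4 (PUSH -81): [-1, 7, -23, -81]
step 5 (MUL): [-1, 7, 1863]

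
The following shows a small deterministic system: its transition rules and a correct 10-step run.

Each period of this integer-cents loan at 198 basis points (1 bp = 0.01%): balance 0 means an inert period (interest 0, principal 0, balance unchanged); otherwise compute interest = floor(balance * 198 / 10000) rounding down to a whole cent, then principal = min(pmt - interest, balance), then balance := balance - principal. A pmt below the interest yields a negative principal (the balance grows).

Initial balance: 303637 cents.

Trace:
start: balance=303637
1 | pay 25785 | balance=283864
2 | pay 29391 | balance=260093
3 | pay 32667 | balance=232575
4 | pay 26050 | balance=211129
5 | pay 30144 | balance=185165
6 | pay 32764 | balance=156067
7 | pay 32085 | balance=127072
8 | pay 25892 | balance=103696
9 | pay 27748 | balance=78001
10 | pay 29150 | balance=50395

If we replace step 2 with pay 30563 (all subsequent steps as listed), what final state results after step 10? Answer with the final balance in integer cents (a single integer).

49024

(re-executing from step 2 with the substitution; state before step 2: balance=283864)
2 | pay 30563 | balance=258921
3 | pay 32667 | balance=231380
4 | pay 26050 | balance=209911
5 | pay 30144 | balance=183923
6 | pay 32764 | balance=154800
7 | pay 32085 | balance=125780
8 | pay 25892 | balance=102378
9 | pay 27748 | balance=76657
10 | pay 29150 | balance=49024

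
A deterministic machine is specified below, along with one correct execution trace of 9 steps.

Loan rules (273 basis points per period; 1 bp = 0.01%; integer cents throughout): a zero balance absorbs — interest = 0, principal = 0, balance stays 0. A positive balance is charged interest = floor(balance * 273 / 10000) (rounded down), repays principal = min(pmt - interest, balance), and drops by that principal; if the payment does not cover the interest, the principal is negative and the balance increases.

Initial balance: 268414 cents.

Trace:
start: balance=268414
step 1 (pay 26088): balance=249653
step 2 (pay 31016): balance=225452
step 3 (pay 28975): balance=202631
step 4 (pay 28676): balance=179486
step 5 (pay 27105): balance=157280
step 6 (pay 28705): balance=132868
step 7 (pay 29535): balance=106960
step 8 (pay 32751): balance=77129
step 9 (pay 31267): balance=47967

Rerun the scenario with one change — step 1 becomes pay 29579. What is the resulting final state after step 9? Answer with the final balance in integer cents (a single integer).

43638

(re-executing from step 1 with the substitution; state before step 1: balance=268414)
step 1 (pay 29579): balance=246162
step 2 (pay 31016): balance=221866
step 3 (pay 28975): balance=198947
step 4 (pay 28676): balance=175702
step 5 (pay 27105): balance=153393
step 6 (pay 28705): balance=128875
step 7 (pay 29535): balance=102858
step 8 (pay 32751): balance=72915
step 9 (pay 31267): balance=43638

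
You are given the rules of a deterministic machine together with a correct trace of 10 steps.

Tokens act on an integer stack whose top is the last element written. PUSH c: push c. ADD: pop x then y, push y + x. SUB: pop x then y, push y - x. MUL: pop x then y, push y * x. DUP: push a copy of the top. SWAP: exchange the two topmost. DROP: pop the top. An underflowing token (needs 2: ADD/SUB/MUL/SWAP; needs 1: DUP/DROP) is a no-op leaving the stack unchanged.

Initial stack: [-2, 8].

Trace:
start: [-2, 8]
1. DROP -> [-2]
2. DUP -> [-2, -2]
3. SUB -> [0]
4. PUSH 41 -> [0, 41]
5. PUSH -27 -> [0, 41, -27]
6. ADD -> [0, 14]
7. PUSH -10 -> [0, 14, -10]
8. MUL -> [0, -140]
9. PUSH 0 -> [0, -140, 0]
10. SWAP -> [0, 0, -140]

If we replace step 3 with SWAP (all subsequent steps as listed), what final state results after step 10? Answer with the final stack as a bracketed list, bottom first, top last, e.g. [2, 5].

[-2, -2, 0, -140]

(re-executing from step 3 with the substitution; state before step 3: [-2, -2])
3. SWAP -> [-2, -2]
4. PUSH 41 -> [-2, -2, 41]
5. PUSH -27 -> [-2, -2, 41, -27]
6. ADD -> [-2, -2, 14]
7. PUSH -10 -> [-2, -2, 14, -10]
8. MUL -> [-2, -2, -140]
9. PUSH 0 -> [-2, -2, -140, 0]
10. SWAP -> [-2, -2, 0, -140]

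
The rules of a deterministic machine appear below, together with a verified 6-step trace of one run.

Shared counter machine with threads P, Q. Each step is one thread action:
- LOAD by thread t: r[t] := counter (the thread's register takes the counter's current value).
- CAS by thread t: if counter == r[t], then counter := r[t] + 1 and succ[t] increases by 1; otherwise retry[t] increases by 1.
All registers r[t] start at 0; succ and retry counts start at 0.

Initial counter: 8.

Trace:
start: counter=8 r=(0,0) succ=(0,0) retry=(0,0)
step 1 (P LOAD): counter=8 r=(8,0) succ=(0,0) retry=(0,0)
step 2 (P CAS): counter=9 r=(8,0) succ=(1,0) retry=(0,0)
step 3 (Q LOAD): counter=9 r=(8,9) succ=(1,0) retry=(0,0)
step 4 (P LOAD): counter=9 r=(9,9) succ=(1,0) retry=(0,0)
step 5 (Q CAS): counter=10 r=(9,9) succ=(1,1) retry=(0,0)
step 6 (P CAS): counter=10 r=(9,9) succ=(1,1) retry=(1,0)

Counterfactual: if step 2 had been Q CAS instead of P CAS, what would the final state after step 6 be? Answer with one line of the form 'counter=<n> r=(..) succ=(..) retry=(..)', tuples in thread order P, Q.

counter=9 r=(8,8) succ=(0,1) retry=(1,1)

(re-executing from step 2 with the substitution; state before step 2: counter=8 r=(8,0) succ=(0,0) retry=(0,0))
step 2 (Q CAS): counter=8 r=(8,0) succ=(0,0) retry=(0,1)
step 3 (Q LOAD): counter=8 r=(8,8) succ=(0,0) retry=(0,1)
step 4 (P LOAD): counter=8 r=(8,8) succ=(0,0) retry=(0,1)
step 5 (Q CAS): counter=9 r=(8,8) succ=(0,1) retry=(0,1)
step 6 (P CAS): counter=9 r=(8,8) succ=(0,1) retry=(1,1)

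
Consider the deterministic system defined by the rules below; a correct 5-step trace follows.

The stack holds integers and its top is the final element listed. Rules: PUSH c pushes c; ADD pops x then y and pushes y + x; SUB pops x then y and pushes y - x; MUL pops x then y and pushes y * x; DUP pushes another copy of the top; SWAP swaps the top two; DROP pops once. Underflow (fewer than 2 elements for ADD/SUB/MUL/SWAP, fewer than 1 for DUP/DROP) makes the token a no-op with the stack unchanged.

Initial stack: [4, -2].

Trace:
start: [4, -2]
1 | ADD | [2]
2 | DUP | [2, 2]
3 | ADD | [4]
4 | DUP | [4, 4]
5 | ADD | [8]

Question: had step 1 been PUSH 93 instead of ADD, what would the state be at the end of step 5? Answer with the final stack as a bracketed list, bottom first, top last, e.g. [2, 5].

(re-executing from step 1 with the substitution; state before step 1: [4, -2])
1 | PUSH 93 | [4, -2, 93]
2 | DUP | [4, -2, 93, 93]
3 | ADD | [4, -2, 186]
4 | DUP | [4, -2, 186, 186]
5 | ADD | [4, -2, 372]

[4, -2, 372]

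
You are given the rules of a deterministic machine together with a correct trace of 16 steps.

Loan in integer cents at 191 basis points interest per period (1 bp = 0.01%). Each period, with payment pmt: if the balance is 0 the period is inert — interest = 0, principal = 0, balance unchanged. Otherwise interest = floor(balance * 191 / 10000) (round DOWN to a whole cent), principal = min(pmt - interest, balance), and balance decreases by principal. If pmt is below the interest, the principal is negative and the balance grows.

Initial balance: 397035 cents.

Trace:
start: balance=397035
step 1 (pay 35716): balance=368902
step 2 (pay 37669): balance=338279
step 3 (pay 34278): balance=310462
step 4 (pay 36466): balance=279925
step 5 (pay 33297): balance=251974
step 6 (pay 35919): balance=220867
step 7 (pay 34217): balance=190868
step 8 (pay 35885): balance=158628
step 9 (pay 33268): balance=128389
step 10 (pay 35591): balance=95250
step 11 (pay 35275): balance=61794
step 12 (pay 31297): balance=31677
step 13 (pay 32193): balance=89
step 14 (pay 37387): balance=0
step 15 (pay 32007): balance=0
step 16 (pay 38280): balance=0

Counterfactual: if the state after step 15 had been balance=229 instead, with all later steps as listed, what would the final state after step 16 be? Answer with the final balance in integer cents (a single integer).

state after step 15 := balance=229
step 16 (pay 38280): balance=0

0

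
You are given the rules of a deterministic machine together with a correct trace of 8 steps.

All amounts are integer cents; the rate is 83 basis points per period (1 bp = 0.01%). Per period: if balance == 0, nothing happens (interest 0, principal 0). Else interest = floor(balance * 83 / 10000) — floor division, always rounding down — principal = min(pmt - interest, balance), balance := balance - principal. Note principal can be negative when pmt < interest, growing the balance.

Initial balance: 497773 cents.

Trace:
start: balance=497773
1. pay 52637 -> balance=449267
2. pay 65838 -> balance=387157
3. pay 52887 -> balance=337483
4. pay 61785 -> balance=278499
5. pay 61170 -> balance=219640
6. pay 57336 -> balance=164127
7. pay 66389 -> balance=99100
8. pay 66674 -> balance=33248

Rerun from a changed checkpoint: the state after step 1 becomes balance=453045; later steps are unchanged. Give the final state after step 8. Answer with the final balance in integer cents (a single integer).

state after step 1 := balance=453045
2. pay 65838 -> balance=390967
3. pay 52887 -> balance=341325
4. pay 61785 -> balance=282372
5. pay 61170 -> balance=223545
6. pay 57336 -> balance=168064
7. pay 66389 -> balance=103069
8. pay 66674 -> balance=37250

37250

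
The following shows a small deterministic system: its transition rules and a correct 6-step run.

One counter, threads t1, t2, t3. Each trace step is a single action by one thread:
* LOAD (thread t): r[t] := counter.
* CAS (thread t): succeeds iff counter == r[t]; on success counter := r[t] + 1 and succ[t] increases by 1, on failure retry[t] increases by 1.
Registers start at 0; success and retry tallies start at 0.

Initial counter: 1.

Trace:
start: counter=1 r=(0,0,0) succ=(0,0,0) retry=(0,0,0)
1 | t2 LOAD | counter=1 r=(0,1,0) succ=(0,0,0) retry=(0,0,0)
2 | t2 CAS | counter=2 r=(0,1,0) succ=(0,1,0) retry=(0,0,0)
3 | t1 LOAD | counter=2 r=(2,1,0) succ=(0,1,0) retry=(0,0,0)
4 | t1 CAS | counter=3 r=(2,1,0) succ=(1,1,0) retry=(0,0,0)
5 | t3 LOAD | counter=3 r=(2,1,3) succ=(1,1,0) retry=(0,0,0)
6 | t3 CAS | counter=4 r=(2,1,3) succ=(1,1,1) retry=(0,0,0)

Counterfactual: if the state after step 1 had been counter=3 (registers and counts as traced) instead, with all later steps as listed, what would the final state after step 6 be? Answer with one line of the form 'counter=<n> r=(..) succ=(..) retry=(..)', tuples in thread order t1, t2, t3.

counter=5 r=(3,1,4) succ=(1,0,1) retry=(0,1,0)

state after step 1 := counter=3 r=(0,1,0) succ=(0,0,0) retry=(0,0,0)
2 | t2 CAS | counter=3 r=(0,1,0) succ=(0,0,0) retry=(0,1,0)
3 | t1 LOAD | counter=3 r=(3,1,0) succ=(0,0,0) retry=(0,1,0)
4 | t1 CAS | counter=4 r=(3,1,0) succ=(1,0,0) retry=(0,1,0)
5 | t3 LOAD | counter=4 r=(3,1,4) succ=(1,0,0) retry=(0,1,0)
6 | t3 CAS | counter=5 r=(3,1,4) succ=(1,0,1) retry=(0,1,0)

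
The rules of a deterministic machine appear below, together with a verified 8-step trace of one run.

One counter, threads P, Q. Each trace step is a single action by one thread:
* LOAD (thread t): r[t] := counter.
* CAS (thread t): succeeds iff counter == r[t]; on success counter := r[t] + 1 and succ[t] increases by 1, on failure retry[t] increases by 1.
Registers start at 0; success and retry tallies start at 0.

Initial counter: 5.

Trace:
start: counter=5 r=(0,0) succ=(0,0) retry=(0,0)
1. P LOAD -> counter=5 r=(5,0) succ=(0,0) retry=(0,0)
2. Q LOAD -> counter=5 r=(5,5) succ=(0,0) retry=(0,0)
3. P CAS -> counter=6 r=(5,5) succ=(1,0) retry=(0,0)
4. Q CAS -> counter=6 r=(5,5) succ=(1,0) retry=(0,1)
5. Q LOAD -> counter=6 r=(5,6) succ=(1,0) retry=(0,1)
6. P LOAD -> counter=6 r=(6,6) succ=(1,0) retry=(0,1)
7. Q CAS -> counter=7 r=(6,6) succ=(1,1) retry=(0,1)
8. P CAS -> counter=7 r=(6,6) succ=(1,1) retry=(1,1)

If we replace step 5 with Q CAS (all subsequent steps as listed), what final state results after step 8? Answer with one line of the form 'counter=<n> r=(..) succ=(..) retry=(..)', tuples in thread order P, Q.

counter=7 r=(6,5) succ=(2,0) retry=(0,3)

(re-executing from step 5 with the substitution; state before step 5: counter=6 r=(5,5) succ=(1,0) retry=(0,1))
5. Q CAS -> counter=6 r=(5,5) succ=(1,0) retry=(0,2)
6. P LOAD -> counter=6 r=(6,5) succ=(1,0) retry=(0,2)
7. Q CAS -> counter=6 r=(6,5) succ=(1,0) retry=(0,3)
8. P CAS -> counter=7 r=(6,5) succ=(2,0) retry=(0,3)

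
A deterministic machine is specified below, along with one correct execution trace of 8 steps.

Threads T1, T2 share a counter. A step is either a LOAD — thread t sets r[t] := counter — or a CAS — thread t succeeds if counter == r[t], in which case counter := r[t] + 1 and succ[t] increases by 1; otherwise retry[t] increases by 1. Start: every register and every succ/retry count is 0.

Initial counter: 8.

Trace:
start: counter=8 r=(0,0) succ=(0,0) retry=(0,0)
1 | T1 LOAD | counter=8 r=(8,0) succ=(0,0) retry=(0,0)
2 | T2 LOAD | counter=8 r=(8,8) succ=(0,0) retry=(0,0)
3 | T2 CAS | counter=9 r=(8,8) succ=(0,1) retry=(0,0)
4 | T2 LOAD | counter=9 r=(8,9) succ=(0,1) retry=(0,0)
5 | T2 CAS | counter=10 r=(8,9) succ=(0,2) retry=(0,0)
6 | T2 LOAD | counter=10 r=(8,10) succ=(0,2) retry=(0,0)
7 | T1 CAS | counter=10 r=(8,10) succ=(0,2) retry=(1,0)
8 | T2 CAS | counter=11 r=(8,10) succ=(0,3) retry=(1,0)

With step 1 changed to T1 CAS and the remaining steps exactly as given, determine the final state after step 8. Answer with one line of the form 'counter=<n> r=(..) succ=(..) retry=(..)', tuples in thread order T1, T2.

(re-executing from step 1 with the substitution; state before step 1: counter=8 r=(0,0) succ=(0,0) retry=(0,0))
1 | T1 CAS | counter=8 r=(0,0) succ=(0,0) retry=(1,0)
2 | T2 LOAD | counter=8 r=(0,8) succ=(0,0) retry=(1,0)
3 | T2 CAS | counter=9 r=(0,8) succ=(0,1) retry=(1,0)
4 | T2 LOAD | counter=9 r=(0,9) succ=(0,1) retry=(1,0)
5 | T2 CAS | counter=10 r=(0,9) succ=(0,2) retry=(1,0)
6 | T2 LOAD | counter=10 r=(0,10) succ=(0,2) retry=(1,0)
7 | T1 CAS | counter=10 r=(0,10) succ=(0,2) retry=(2,0)
8 | T2 CAS | counter=11 r=(0,10) succ=(0,3) retry=(2,0)

counter=11 r=(0,10) succ=(0,3) retry=(2,0)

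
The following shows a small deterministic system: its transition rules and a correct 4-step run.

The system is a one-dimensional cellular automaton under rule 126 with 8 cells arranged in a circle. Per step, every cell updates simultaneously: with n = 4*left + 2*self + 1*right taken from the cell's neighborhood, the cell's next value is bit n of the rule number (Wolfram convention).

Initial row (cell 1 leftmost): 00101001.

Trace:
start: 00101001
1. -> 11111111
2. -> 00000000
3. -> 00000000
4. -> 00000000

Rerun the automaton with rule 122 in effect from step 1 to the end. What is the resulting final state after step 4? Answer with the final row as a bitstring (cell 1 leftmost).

01101100

(re-executing steps 1..4 under rule 122; state before step 1: 00101001)
1. -> 11010110
2. -> 11101111
3. -> 00111000
4. -> 01101100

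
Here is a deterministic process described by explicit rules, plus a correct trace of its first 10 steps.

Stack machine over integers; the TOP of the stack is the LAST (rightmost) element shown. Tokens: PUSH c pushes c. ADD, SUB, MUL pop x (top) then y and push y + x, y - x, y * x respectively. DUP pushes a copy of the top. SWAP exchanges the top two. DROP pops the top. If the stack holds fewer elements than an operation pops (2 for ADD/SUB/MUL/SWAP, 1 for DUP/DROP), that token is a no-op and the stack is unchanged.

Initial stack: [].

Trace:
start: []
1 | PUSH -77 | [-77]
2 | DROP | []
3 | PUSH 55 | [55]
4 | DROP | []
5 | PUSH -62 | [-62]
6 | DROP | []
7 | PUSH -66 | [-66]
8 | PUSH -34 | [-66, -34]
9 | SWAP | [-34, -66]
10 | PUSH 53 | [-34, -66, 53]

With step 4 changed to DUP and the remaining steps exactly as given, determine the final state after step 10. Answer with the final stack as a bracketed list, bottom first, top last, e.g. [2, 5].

[55, 55, -34, -66, 53]

(re-executing from step 4 with the substitution; state before step 4: [55])
4 | DUP | [55, 55]
5 | PUSH -62 | [55, 55, -62]
6 | DROP | [55, 55]
7 | PUSH -66 | [55, 55, -66]
8 | PUSH -34 | [55, 55, -66, -34]
9 | SWAP | [55, 55, -34, -66]
10 | PUSH 53 | [55, 55, -34, -66, 53]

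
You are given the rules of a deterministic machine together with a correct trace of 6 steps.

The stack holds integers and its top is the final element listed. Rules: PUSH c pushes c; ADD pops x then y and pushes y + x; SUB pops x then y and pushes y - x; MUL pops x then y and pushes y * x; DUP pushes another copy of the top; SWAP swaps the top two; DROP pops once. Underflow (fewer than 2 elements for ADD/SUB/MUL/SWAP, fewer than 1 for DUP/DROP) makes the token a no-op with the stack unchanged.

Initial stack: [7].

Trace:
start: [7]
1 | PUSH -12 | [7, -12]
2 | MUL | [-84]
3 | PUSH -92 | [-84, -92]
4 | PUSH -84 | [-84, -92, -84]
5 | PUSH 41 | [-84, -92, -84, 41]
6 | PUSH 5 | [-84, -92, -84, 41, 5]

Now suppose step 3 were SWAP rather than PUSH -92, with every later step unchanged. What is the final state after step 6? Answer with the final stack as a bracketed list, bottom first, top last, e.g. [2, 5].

[-84, -84, 41, 5]

(re-executing from step 3 with the substitution; state before step 3: [-84])
3 | SWAP | [-84]
4 | PUSH -84 | [-84, -84]
5 | PUSH 41 | [-84, -84, 41]
6 | PUSH 5 | [-84, -84, 41, 5]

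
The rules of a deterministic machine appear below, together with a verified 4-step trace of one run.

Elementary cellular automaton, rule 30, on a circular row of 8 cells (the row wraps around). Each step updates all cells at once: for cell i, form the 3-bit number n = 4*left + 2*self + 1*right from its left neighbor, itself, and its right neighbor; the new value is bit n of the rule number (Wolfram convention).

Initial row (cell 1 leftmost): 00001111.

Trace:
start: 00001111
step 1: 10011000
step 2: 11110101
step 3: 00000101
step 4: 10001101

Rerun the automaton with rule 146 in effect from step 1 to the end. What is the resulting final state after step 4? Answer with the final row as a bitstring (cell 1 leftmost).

01101001

(re-executing steps 1..4 under rule 146; state before step 1: 00001111)
step 1: 10010110
step 2: 01100000
step 3: 10010000
step 4: 01101001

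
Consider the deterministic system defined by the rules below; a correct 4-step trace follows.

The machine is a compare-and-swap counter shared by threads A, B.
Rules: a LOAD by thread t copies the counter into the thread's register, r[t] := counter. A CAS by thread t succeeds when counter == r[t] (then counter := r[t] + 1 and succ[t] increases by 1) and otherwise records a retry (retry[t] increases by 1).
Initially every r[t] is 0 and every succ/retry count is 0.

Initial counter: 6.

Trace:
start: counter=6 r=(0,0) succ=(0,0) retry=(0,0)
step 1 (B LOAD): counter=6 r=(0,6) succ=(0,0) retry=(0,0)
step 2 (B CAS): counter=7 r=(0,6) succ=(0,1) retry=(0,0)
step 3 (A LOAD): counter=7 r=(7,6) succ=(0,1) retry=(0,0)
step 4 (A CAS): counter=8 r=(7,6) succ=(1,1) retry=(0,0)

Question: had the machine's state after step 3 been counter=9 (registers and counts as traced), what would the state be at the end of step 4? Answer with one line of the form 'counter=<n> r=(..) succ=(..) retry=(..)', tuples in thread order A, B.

state after step 3 := counter=9 r=(7,6) succ=(0,1) retry=(0,0)
step 4 (A CAS): counter=9 r=(7,6) succ=(0,1) retry=(1,0)

counter=9 r=(7,6) succ=(0,1) retry=(1,0)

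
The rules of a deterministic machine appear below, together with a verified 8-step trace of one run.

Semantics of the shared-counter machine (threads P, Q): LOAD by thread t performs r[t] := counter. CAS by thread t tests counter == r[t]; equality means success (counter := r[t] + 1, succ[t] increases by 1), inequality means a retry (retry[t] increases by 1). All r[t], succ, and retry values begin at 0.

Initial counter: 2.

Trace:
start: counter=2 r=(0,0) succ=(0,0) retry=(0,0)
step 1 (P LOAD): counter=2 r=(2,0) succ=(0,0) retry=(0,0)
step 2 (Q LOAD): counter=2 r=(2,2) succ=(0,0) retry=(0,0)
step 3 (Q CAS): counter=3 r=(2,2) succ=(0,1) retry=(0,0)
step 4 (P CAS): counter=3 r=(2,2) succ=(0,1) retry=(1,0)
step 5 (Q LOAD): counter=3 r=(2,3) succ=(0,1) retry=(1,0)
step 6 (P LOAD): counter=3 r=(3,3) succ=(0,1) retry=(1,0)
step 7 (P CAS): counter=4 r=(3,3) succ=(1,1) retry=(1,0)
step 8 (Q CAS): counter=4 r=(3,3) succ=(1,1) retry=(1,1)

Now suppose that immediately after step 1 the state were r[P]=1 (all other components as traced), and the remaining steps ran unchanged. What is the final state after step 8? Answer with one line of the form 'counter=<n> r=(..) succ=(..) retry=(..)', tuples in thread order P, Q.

state after step 1 := counter=2 r=(1,0) succ=(0,0) retry=(0,0)
step 2 (Q LOAD): counter=2 r=(1,2) succ=(0,0) retry=(0,0)
step 3 (Q CAS): counter=3 r=(1,2) succ=(0,1) retry=(0,0)
step 4 (P CAS): counter=3 r=(1,2) succ=(0,1) retry=(1,0)
step 5 (Q LOAD): counter=3 r=(1,3) succ=(0,1) retry=(1,0)
step 6 (P LOAD): counter=3 r=(3,3) succ=(0,1) retry=(1,0)
step 7 (P CAS): counter=4 r=(3,3) succ=(1,1) retry=(1,0)
step 8 (Q CAS): counter=4 r=(3,3) succ=(1,1) retry=(1,1)

counter=4 r=(3,3) succ=(1,1) retry=(1,1)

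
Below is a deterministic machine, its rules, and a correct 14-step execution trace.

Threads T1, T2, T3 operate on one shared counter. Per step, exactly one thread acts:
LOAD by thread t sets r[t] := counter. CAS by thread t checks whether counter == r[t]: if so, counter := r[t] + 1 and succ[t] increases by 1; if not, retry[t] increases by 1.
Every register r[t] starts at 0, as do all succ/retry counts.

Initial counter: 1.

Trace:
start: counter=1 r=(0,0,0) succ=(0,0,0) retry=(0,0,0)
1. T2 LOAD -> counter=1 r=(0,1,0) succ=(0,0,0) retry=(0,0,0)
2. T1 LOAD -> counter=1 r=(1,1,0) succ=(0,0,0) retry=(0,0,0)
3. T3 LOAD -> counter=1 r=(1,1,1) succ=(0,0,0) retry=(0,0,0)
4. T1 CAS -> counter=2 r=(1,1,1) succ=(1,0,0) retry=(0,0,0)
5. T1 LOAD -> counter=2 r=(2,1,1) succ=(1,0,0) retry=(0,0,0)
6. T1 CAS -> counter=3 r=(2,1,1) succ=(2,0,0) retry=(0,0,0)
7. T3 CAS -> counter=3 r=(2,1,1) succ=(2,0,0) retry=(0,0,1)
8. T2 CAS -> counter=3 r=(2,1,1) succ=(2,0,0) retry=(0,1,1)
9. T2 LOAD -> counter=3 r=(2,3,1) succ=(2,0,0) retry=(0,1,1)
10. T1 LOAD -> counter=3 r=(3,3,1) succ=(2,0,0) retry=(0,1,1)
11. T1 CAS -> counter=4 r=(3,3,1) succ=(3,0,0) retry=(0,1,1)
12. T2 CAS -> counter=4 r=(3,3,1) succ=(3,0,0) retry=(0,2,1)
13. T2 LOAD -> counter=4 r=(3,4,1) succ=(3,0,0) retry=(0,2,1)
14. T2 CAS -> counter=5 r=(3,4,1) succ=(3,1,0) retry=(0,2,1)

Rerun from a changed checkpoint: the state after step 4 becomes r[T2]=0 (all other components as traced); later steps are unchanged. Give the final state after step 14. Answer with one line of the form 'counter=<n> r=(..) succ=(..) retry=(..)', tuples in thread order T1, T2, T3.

state after step 4 := counter=2 r=(1,0,1) succ=(1,0,0) retry=(0,0,0)
5. T1 LOAD -> counter=2 r=(2,0,1) succ=(1,0,0) retry=(0,0,0)
6. T1 CAS -> counter=3 r=(2,0,1) succ=(2,0,0) retry=(0,0,0)
7. T3 CAS -> counter=3 r=(2,0,1) succ=(2,0,0) retry=(0,0,1)
8. T2 CAS -> counter=3 r=(2,0,1) succ=(2,0,0) retry=(0,1,1)
9. T2 LOAD -> counter=3 r=(2,3,1) succ=(2,0,0) retry=(0,1,1)
10. T1 LOAD -> counter=3 r=(3,3,1) succ=(2,0,0) retry=(0,1,1)
11. T1 CAS -> counter=4 r=(3,3,1) succ=(3,0,0) retry=(0,1,1)
12. T2 CAS -> counter=4 r=(3,3,1) succ=(3,0,0) retry=(0,2,1)
13. T2 LOAD -> counter=4 r=(3,4,1) succ=(3,0,0) retry=(0,2,1)
14. T2 CAS -> counter=5 r=(3,4,1) succ=(3,1,0) retry=(0,2,1)

counter=5 r=(3,4,1) succ=(3,1,0) retry=(0,2,1)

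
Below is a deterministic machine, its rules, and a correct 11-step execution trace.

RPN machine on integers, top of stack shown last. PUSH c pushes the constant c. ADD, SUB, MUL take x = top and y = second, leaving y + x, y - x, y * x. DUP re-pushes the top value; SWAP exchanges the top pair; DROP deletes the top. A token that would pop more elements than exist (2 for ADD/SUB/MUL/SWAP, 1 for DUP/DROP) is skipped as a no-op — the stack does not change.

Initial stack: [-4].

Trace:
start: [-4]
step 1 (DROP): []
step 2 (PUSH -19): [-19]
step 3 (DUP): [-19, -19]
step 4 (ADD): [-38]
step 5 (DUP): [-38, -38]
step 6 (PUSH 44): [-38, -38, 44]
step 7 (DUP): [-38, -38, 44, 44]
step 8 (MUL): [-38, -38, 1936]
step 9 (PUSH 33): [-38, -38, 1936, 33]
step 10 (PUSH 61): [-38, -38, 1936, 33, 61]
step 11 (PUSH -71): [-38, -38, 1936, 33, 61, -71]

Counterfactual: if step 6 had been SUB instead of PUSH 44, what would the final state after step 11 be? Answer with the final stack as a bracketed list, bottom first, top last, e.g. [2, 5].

[0, 33, 61, -71]

(re-executing from step 6 with the substitution; state before step 6: [-38, -38])
step 6 (SUB): [0]
step 7 (DUP): [0, 0]
step 8 (MUL): [0]
step 9 (PUSH 33): [0, 33]
step 10 (PUSH 61): [0, 33, 61]
step 11 (PUSH -71): [0, 33, 61, -71]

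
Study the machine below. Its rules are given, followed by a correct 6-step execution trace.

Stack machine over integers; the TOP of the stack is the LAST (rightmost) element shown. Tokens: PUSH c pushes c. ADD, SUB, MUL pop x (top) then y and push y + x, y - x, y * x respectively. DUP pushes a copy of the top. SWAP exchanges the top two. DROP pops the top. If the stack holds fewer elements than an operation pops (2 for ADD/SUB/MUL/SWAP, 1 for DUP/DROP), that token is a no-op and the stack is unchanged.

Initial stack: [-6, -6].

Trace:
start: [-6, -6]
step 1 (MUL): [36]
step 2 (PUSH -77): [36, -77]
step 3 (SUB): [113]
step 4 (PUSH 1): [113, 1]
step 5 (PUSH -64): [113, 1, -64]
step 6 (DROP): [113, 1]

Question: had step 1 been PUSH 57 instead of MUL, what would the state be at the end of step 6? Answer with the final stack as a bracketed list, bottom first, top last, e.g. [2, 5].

(re-executing from step 1 with the substitution; state before step 1: [-6, -6])
step 1 (PUSH 57): [-6, -6, 57]
step 2 (PUSH -77): [-6, -6, 57, -77]
step 3 (SUB): [-6, -6, 134]
step 4 (PUSH 1): [-6, -6, 134, 1]
step 5 (PUSH -64): [-6, -6, 134, 1, -64]
step 6 (DROP): [-6, -6, 134, 1]

[-6, -6, 134, 1]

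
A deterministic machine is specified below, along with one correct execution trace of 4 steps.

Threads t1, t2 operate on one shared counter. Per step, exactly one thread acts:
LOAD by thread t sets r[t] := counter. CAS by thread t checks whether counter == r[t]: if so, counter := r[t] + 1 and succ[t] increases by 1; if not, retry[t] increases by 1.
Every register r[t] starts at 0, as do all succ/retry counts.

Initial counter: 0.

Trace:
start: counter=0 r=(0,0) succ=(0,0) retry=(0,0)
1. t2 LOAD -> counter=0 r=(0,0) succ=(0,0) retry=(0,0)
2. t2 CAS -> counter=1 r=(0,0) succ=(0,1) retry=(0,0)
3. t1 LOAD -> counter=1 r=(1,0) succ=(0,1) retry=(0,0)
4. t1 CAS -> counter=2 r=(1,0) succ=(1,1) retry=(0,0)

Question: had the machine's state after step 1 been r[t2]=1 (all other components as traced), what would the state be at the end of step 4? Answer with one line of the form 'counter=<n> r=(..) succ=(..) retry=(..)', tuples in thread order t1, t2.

counter=1 r=(0,1) succ=(1,0) retry=(0,1)

state after step 1 := counter=0 r=(0,1) succ=(0,0) retry=(0,0)
2. t2 CAS -> counter=0 r=(0,1) succ=(0,0) retry=(0,1)
3. t1 LOAD -> counter=0 r=(0,1) succ=(0,0) retry=(0,1)
4. t1 CAS -> counter=1 r=(0,1) succ=(1,0) retry=(0,1)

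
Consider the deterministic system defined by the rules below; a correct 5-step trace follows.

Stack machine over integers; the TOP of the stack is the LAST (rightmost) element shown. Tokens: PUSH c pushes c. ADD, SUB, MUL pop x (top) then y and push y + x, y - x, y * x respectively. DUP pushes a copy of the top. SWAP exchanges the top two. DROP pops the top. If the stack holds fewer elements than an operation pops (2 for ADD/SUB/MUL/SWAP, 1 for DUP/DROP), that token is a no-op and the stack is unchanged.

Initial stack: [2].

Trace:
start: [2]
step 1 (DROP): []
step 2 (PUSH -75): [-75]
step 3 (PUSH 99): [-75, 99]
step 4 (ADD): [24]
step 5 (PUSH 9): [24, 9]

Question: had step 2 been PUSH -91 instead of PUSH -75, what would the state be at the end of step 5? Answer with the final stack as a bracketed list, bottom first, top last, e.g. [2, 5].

[8, 9]

(re-executing from step 2 with the substitution; state before step 2: [])
step 2 (PUSH -91): [-91]
step 3 (PUSH 99): [-91, 99]
step 4 (ADD): [8]
step 5 (PUSH 9): [8, 9]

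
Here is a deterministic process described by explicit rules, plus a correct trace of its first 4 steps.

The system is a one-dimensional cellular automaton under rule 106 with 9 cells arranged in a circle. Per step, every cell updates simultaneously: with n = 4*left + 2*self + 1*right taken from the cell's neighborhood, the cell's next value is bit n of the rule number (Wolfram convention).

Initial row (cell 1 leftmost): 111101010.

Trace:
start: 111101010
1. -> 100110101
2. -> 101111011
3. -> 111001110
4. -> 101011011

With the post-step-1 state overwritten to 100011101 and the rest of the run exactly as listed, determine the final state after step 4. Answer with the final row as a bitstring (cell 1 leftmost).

state after step 1 := 100011101
2. -> 100110111
3. -> 101111100
4. -> 011000101

011000101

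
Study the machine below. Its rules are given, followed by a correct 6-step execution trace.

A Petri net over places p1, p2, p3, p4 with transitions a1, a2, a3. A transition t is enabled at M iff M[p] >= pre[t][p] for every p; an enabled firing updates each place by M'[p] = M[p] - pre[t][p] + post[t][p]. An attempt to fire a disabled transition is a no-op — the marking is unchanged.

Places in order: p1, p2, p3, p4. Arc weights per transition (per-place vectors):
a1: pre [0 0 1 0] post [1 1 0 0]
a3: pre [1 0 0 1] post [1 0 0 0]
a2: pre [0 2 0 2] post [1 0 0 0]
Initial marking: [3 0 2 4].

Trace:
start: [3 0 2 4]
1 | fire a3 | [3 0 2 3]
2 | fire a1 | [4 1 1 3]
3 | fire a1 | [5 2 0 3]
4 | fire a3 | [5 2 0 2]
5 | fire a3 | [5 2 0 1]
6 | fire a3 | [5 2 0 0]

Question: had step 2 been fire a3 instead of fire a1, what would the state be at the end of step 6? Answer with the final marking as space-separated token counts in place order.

4 1 1 0

(re-executing from step 2 with the substitution; state before step 2: [3 0 2 3])
2 | fire a3 | [3 0 2 2]
3 | fire a1 | [4 1 1 2]
4 | fire a3 | [4 1 1 1]
5 | fire a3 | [4 1 1 0]
6 | fire a3 | [4 1 1 0]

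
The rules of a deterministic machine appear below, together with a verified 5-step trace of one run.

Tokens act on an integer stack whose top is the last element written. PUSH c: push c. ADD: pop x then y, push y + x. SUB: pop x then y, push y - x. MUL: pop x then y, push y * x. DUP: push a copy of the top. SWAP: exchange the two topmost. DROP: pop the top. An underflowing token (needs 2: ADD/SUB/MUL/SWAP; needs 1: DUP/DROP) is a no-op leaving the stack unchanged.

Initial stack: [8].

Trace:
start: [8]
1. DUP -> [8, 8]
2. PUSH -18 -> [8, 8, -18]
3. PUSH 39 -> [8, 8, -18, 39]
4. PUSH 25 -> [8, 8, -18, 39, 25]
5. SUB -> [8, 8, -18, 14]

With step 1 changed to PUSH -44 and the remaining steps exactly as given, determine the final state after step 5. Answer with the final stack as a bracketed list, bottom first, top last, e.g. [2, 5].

[8, -44, -18, 14]

(re-executing from step 1 with the substitution; state before step 1: [8])
1. PUSH -44 -> [8, -44]
2. PUSH -18 -> [8, -44, -18]
3. PUSH 39 -> [8, -44, -18, 39]
4. PUSH 25 -> [8, -44, -18, 39, 25]
5. SUB -> [8, -44, -18, 14]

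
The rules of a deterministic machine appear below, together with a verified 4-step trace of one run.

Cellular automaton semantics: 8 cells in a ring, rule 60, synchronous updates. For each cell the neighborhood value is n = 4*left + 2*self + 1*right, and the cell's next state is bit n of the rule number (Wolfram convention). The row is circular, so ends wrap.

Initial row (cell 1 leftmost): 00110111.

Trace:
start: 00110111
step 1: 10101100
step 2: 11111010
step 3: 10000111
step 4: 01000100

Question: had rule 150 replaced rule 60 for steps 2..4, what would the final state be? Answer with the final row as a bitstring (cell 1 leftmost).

11000101

(re-executing steps 2..4 under rule 150; state before step 2: 10101100)
step 2: 10100011
step 3: 00110101
step 4: 11000101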